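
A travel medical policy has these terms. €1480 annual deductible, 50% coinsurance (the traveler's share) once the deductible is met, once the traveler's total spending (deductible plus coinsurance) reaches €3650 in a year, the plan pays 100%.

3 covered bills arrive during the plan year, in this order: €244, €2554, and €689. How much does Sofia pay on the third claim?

Claim 1 (€244): all of it applies to the deductible. Traveler pays €244; OOP now €244.
Claim 2 (€2554): €1236 to deductible, leaving €1318; traveler's 50% is €659. Traveler owes €1895 (running OOP €2139).
Claim 3 (€689): 50% coinsurance on €689 = €344.50. Traveler owes €344.50 (running OOP €2483.50).

€344.50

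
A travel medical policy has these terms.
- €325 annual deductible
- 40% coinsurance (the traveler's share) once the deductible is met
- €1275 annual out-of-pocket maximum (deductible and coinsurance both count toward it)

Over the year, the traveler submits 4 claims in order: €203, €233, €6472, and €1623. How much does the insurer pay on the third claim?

Bill 1, €203: fully absorbed by the deductible. Traveler owes €203 (running OOP €203). Insurer: €203 − €203 = €0.
Bill 2, €233: €122 to deductible, leaving €111; traveler's 40% is €44.40. Cost to traveler: €166.40. OOP to date €369.40. Plan pays €233 − €166.40 = €66.60.
Bill 3, €6472: deductible already satisfied, so traveler's share is 40% × €6472 = €2588.80. That would push OOP to €2958.20, over the €1275 cap, so traveler pays €1275 − €369.40 = €905.60. Plan pays €6472 − €905.60 = €5566.40.

€5566.40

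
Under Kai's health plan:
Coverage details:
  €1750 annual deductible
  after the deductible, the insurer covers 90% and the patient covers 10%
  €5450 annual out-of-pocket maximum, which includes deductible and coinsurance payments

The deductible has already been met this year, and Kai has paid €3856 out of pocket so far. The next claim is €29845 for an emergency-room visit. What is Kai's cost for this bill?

With the deductible met, the entire €29845 is subject to coinsurance.
10% of €29845 = €2984.50 falls to the patient.
Adding €2984.50 to the €3856 already spent would give €6840.50, which exceeds the €5450 cap; the patient pays just €5450 − €3856 = €1594.

€1594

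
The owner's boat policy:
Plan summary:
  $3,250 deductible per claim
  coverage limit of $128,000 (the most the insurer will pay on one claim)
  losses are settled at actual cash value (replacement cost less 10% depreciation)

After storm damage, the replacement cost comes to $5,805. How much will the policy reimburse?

$1,974.50

At 10% depreciation, ACV = $5,805 − $580.50 = $5,224.50.
After the deductible, $5,224.50 − $3,250 = $1,974.50 remains.
That's under the $128,000 cap, so the insurer reimburses the full $1,974.50.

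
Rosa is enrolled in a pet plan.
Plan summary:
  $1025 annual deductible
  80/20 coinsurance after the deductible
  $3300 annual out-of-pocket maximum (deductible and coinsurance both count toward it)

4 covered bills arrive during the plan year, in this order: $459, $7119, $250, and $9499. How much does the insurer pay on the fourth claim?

$8584.60

#1 ($459): entire amount goes to the deductible. Owner owes $459 (running OOP $459). Plan pays $459 − $459 = $0.
#2 ($7119): $566 finishes the deductible; $6553 goes to coinsurance; owner's 20% is $1310.60. Owner owes $1876.60 (running OOP $2335.60). Insurer: $7119 − $1876.60 = $5242.40.
#3 ($250): 20% coinsurance on $250 = $50. Owner owes $50 (running OOP $2385.60). Insurer: $250 − $50 = $200.
#4 ($9499): deductible met; 20% of $9499 = $1899.80. That would push OOP to $4285.40, over the $3300 cap, so owner pays $3300 − $2385.60 = $914.40. Plan pays $9499 − $914.40 = $8584.60.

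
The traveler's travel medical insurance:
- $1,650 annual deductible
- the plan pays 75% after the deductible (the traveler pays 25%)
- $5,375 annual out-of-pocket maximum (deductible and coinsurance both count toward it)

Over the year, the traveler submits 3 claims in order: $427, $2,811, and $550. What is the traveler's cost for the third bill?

$137.50

Bill 1, $427: fully absorbed by the deductible. Traveler owes $427 (running OOP $427).
Bill 2, $2,811: $1,223 to deductible, leaving $1,588; 25% of $1,588 = $397. Cost to traveler: $1,620. OOP to date $2,047.
Bill 3, $550: 25% coinsurance on $550 = $137.50. Cost to traveler: $137.50. OOP to date $2,184.50.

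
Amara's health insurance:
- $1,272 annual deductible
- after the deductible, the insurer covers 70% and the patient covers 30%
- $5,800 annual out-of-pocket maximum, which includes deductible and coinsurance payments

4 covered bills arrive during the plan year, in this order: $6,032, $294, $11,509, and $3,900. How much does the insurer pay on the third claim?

#1 ($6,032): $1,272 finishes the deductible; $4,760 goes to coinsurance; coinsurance $4,760 × 30% = $1,428. Patient owes $2,700 (running OOP $2,700). Plan pays $6,032 − $2,700 = $3,332.
#2 ($294): 30% coinsurance on $294 = $88.20. Patient pays $88.20; OOP now $2,788.20. Plan pays $294 − $88.20 = $205.80.
#3 ($11,509): 30% coinsurance on $11,509 = $3,452.70. Adding that to $2,788.20 gives $6,240.90, past the $5,800 cap; patient pays only $5,800 − $2,788.20 = $3,011.80. Plan pays $11,509 − $3,011.80 = $8,497.20.

$8,497.20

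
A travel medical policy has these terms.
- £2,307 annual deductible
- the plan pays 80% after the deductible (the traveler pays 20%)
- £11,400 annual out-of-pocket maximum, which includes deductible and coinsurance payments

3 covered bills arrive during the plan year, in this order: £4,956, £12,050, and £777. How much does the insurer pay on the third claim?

Bill 1, £4,956: deductible takes £2,307, £2,649 remains; coinsurance £2,649 × 20% = £529.80. Cost to traveler: £2,836.80. OOP to date £2,836.80. Insurer: £4,956 − £2,836.80 = £2,119.20.
Bill 2, £12,050: deductible met; 20% of £12,050 = £2,410. Cost to traveler: £2,410. OOP to date £5,246.80. Plan pays £12,050 − £2,410 = £9,640.
Bill 3, £777: 20% coinsurance on £777 = £155.40. Traveler pays £155.40; OOP now £5,402.20. Insurer: £777 − £155.40 = £621.60.

£621.60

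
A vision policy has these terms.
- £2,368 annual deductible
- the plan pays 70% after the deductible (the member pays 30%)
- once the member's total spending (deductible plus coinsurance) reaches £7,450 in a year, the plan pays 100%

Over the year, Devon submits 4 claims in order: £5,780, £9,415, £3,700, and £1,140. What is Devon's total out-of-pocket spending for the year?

Claim 1 — £5,780: £2,368 to deductible, leaving £3,412; member's 30% is £1,023.60. Member owes £3,391.60 (running OOP £3,391.60).
Claim 2 — £9,415: deductible met; 30% of £9,415 = £2,824.50. Cost to member: £2,824.50. OOP to date £6,216.10.
Claim 3 — £3,700: deductible met; 30% of £3,700 = £1,110. Cost to member: £1,110. OOP to date £7,326.10.
Claim 4 — £1,140: deductible already satisfied, so member's share is 30% × £1,140 = £342. That would push OOP to £7,668.10, over the £7,450 cap, so member pays £7,450 − £7,326.10 = £123.90.
Total paid by the member: £3,391.60 + £2,824.50 + £1,110 + £123.90 = £7,450.

£7,450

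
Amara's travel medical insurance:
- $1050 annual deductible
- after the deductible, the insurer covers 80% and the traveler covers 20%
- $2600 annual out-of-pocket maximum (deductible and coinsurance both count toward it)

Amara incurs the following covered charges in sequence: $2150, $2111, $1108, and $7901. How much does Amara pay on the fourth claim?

$686.20

Claim 1 ($2150): deductible takes $1050, $1100 remains; coinsurance $1100 × 20% = $220. Traveler pays $1270; OOP now $1270.
Claim 2 ($2111): 20% coinsurance on $2111 = $422.20. Traveler owes $422.20 (running OOP $1692.20).
Claim 3 ($1108): deductible already satisfied, so traveler's share is 20% × $1108 = $221.60. Cost to traveler: $221.60. OOP to date $1913.80.
Claim 4 ($7901): 20% coinsurance on $7901 = $1580.20. That would push OOP to $3494, over the $2600 cap, so traveler pays $2600 − $1913.80 = $686.20.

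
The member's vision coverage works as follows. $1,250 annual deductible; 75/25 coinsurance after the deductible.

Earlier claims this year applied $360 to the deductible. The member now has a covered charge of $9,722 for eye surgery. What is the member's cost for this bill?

Remaining deductible: $1,250 − $360 = $890.
The remaining $8,832 (= $9,722 − $890) moves to coinsurance.
Member's 25% share of $8,832 is $2,208.
Member responsibility: $890 + $2,208 = $3,098.

$3,098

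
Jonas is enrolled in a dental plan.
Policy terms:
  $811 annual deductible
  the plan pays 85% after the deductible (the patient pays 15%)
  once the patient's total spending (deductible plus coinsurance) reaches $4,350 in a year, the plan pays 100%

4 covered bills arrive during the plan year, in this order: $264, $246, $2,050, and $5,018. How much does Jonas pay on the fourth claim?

Bill 1, $264: all of it applies to the deductible. Patient owes $264 (running OOP $264).
Bill 2, $246: entire amount goes to the deductible. Patient owes $246 (running OOP $510).
Bill 3, $2,050: deductible takes $301, $1,749 remains; 15% of $1,749 = $262.35. Patient owes $563.35 (running OOP $1,073.35).
Bill 4, $5,018: deductible met; 15% of $5,018 = $752.70. Patient owes $752.70 (running OOP $1,826.05).

$752.70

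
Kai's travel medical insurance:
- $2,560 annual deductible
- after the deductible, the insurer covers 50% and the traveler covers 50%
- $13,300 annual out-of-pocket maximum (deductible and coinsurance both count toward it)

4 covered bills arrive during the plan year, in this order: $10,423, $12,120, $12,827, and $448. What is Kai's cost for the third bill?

$748.50

Claim 1 ($10,423): $2,560 finishes the deductible; $7,863 goes to coinsurance; coinsurance $7,863 × 50% = $3,931.50. Traveler pays $6,491.50; OOP now $6,491.50.
Claim 2 ($12,120): 50% coinsurance on $12,120 = $6,060. Cost to traveler: $6,060. OOP to date $12,551.50.
Claim 3 ($12,827): 50% coinsurance on $12,827 = $6,413.50. OOP would hit $18,965 > $13,300, so the cap limits the traveler to $13,300 − $12,551.50 = $748.50.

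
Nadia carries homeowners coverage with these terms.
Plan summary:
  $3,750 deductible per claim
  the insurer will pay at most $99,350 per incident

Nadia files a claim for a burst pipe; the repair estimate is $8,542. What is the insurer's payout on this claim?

Subtract the deductible: $8,542 − $3,750 = $4,792.
$4,792 is within the $99,350 limit, so the insurer pays $4,792.

$4,792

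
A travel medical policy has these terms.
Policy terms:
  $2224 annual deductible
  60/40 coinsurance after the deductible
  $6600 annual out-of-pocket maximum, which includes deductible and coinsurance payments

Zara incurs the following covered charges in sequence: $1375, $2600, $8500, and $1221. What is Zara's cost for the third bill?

#1 ($1375): fully absorbed by the deductible. Cost to traveler: $1375. OOP to date $1375.
#2 ($2600): deductible takes $849, $1751 remains; 40% of $1751 = $700.40. Traveler pays $1549.40; OOP now $2924.40.
#3 ($8500): deductible already satisfied, so traveler's share is 40% × $8500 = $3400. Cost to traveler: $3400. OOP to date $6324.40.

$3400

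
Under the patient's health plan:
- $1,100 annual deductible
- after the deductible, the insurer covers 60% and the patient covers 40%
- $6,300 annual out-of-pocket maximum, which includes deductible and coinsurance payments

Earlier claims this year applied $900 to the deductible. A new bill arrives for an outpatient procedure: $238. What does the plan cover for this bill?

Remaining deductible: $1,100 − $900 = $200.
The remaining $38 (= $238 − $200) moves to coinsurance.
Patient's 40% share of $38 is $15.20.
Patient responsibility before any cap: $200 + $15.20 = $215.20.
Cumulative spending $900 + $215.20 = $1,115.20 stays under the $6,300 maximum.
Insurer pays the balance: $238 − $215.20 = $22.80.

$22.80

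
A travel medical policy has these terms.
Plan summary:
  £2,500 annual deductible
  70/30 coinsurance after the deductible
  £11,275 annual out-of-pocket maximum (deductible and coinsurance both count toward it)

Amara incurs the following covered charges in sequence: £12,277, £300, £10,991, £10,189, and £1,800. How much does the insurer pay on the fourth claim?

£7,734.40

Bill 1, £12,277: £2,500 to deductible, leaving £9,777; coinsurance £9,777 × 30% = £2,933.10. Traveler owes £5,433.10 (running OOP £5,433.10). Plan pays £12,277 − £5,433.10 = £6,843.90.
Bill 2, £300: deductible met; 30% of £300 = £90. Cost to traveler: £90. OOP to date £5,523.10. Insurer: £300 − £90 = £210.
Bill 3, £10,991: 30% coinsurance on £10,991 = £3,297.30. Traveler pays £3,297.30; OOP now £8,820.40. Insurer: £10,991 − £3,297.30 = £7,693.70.
Bill 4, £10,189: deductible already satisfied, so traveler's share is 30% × £10,189 = £3,056.70. That would push OOP to £11,877.10, over the £11,275 cap, so traveler pays £11,275 − £8,820.40 = £2,454.60. Insurer: £10,189 − £2,454.60 = £7,734.40.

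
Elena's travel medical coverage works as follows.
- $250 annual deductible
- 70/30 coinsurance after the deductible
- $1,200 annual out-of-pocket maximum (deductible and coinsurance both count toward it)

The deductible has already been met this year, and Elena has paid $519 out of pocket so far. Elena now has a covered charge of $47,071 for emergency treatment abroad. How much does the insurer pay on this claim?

With the deductible met, the entire $47,071 is subject to coinsurance.
Traveler's 30% share of $47,071 is $14,121.30.
That would bring total out-of-pocket to $14,640.30, past the $1,200 cap. The traveler is capped at $1,200 − $519 = $681 on this claim.
Insurer pays the balance: $47,071 − $681 = $46,390.

$46,390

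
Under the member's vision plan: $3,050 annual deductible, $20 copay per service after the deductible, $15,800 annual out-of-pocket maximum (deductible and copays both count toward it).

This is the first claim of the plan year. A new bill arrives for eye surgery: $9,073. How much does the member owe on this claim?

The full $3,050 deductible is still open; $3,050 of this bill applies to it.
After the $3,050 deductible portion, $9,073 − $3,050 = $6,023 is subject to the copay.
Copay on this service: $20.
That puts the member's cost at $3,050 + $20 = $3,070 before any cap.
Year-to-date out-of-pocket becomes $0 + $3,070 = $3,070, still under the $15,800 maximum, so no cap applies.

$3,070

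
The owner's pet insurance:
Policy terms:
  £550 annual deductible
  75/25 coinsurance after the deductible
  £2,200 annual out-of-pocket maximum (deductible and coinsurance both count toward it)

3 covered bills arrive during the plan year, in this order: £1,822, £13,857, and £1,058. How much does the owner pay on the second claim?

£1,332

Claim 1 — £1,822: £550 to deductible, leaving £1,272; coinsurance £1,272 × 25% = £318. Owner owes £868 (running OOP £868).
Claim 2 — £13,857: deductible already satisfied, so owner's share is 25% × £13,857 = £3,464.25. OOP would hit £4,332.25 > £2,200, so the cap limits the owner to £2,200 − £868 = £1,332.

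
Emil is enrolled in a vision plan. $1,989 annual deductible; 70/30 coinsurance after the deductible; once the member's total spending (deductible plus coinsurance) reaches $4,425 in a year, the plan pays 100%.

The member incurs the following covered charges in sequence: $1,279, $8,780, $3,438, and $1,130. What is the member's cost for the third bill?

#1 ($1,279): all of it applies to the deductible. Member pays $1,279; OOP now $1,279.
#2 ($8,780): $710 finishes the deductible; $8,070 goes to coinsurance; member's 30% is $2,421. Member owes $3,131 (running OOP $4,410).
#3 ($3,438): deductible already satisfied, so member's share is 30% × $3,438 = $1,031.40. Adding that to $4,410 gives $5,441.40, past the $4,425 cap; member pays only $4,425 − $4,410 = $15.

$15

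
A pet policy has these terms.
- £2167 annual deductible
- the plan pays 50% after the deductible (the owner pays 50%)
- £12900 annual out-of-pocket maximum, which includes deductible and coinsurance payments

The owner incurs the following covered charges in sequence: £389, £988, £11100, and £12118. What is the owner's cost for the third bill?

£5945

Claim 1 (£389): all of it applies to the deductible. Cost to owner: £389. OOP to date £389.
Claim 2 (£988): entire amount goes to the deductible. Cost to owner: £988. OOP to date £1377.
Claim 3 (£11100): £790 finishes the deductible; £10310 goes to coinsurance; owner's 50% is £5155. Cost to owner: £5945. OOP to date £7322.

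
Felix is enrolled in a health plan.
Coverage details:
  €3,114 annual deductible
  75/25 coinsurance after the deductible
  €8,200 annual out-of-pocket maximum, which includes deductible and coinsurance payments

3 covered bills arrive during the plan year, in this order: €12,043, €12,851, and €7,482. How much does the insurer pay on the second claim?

€9,997.25

#1 (€12,043): €3,114 to deductible, leaving €8,929; patient's 25% is €2,232.25. Patient pays €5,346.25; OOP now €5,346.25. Plan pays €12,043 − €5,346.25 = €6,696.75.
#2 (€12,851): deductible met; 25% of €12,851 = €3,212.75. Adding that to €5,346.25 gives €8,559, past the €8,200 cap; patient pays only €8,200 − €5,346.25 = €2,853.75. Insurer: €12,851 − €2,853.75 = €9,997.25.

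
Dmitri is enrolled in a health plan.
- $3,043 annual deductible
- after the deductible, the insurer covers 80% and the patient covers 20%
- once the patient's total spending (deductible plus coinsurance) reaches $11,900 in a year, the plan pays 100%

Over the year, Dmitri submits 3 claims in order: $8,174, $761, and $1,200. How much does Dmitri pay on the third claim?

Claim 1 ($8,174): deductible takes $3,043, $5,131 remains; 20% of $5,131 = $1,026.20. Cost to patient: $4,069.20. OOP to date $4,069.20.
Claim 2 ($761): 20% coinsurance on $761 = $152.20. Patient pays $152.20; OOP now $4,221.40.
Claim 3 ($1,200): deductible met; 20% of $1,200 = $240. Patient owes $240 (running OOP $4,461.40).

$240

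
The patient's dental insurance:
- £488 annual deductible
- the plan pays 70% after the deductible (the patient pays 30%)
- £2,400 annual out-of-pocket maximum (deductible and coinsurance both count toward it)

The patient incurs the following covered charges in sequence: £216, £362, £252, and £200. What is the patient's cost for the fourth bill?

£60

#1 (£216): all of it applies to the deductible. Cost to patient: £216. OOP to date £216.
#2 (£362): £272 finishes the deductible; £90 goes to coinsurance; patient's 30% is £27. Patient owes £299 (running OOP £515).
#3 (£252): 30% coinsurance on £252 = £75.60. Patient pays £75.60; OOP now £590.60.
#4 (£200): 30% coinsurance on £200 = £60. Cost to patient: £60. OOP to date £650.60.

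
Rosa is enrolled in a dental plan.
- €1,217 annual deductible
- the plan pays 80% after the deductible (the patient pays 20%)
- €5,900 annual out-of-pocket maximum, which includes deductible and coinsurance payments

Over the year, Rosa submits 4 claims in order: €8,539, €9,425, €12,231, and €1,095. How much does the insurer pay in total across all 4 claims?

€25,390

Claim 1 — €8,539: €1,217 finishes the deductible; €7,322 goes to coinsurance; patient's 20% is €1,464.40. Patient owes €2,681.40 (running OOP €2,681.40). Insurer: €8,539 − €2,681.40 = €5,857.60.
Claim 2 — €9,425: deductible met; 20% of €9,425 = €1,885. Patient pays €1,885; OOP now €4,566.40. Plan pays €9,425 − €1,885 = €7,540.
Claim 3 — €12,231: 20% coinsurance on €12,231 = €2,446.20. Adding that to €4,566.40 gives €7,012.60, past the €5,900 cap; patient pays only €5,900 − €4,566.40 = €1,333.60. Plan pays €12,231 − €1,333.60 = €10,897.40.
Claim 4 — €1,095: deductible met; 20% of €1,095 = €219. OOP would hit €6,119 > €5,900, so the cap limits the patient to €5,900 − €5,900 = €0. Insurer: €1,095 − €0 = €1,095.
Insurer total = bills − patient's total = €31,290 − €5,900 = €25,390.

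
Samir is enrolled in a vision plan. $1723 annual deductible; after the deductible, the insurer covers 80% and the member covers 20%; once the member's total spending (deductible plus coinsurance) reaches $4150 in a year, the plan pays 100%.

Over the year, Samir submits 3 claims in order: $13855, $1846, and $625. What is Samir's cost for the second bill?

#1 ($13855): $1723 finishes the deductible; $12132 goes to coinsurance; coinsurance $12132 × 20% = $2426.40. Member owes $4149.40 (running OOP $4149.40).
#2 ($1846): deductible met; 20% of $1846 = $369.20. Adding that to $4149.40 gives $4518.60, past the $4150 cap; member pays only $4150 − $4149.40 = $0.60.

$0.60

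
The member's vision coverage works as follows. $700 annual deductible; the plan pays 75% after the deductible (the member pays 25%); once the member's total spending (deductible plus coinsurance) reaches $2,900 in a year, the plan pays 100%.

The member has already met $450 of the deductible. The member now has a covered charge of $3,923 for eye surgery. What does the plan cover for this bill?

Remaining deductible: $700 − $450 = $250.
The remaining $3,673 (= $3,923 − $250) moves to coinsurance.
Member's 25% share of $3,673 is $918.25.
That puts the member's cost at $250 + $918.25 = $1,168.25 before any cap.
Year-to-date out-of-pocket becomes $450 + $1,168.25 = $1,618.25, still under the $2,900 maximum, so no cap applies.
The insurer covers the remainder: $3,923 − $1,168.25 = $2,754.75.

$2,754.75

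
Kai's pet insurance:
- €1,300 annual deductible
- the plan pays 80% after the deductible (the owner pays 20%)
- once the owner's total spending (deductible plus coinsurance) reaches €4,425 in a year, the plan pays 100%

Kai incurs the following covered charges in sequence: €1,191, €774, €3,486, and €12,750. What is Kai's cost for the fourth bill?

#1 (€1,191): fully absorbed by the deductible. Cost to owner: €1,191. OOP to date €1,191.
#2 (€774): deductible takes €109, €665 remains; 20% of €665 = €133. Owner pays €242; OOP now €1,433.
#3 (€3,486): deductible already satisfied, so owner's share is 20% × €3,486 = €697.20. Owner owes €697.20 (running OOP €2,130.20).
#4 (€12,750): 20% coinsurance on €12,750 = €2,550. That would push OOP to €4,680.20, over the €4,425 cap, so owner pays €4,425 − €2,130.20 = €2,294.80.

€2,294.80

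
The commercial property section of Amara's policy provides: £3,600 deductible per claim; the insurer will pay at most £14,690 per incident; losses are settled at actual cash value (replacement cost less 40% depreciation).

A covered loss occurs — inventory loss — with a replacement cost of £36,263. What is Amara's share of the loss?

Depreciate 40%: the covered value is £36,263 × 0.6 = £21,757.80.
After the deductible, £21,757.80 − £3,600 = £18,157.80 remains.
£18,157.80 exceeds the £14,690 limit, so the insurer pays the limit: £14,690.
Business's share is the uncovered remainder: £36,263 − £14,690 = £21,573.

£21,573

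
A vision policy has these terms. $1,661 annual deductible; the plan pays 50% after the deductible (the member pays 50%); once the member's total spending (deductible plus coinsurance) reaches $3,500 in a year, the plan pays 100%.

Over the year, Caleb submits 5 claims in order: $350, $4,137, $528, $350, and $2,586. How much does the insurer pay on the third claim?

Claim 1 ($350): all of it applies to the deductible. Member pays $350; OOP now $350. Plan pays $350 − $350 = $0.
Claim 2 ($4,137): $1,311 to deductible, leaving $2,826; 50% of $2,826 = $1,413. Cost to member: $2,724. OOP to date $3,074. Insurer: $4,137 − $2,724 = $1,413.
Claim 3 ($528): deductible already satisfied, so member's share is 50% × $528 = $264. Cost to member: $264. OOP to date $3,338. Plan pays $528 − $264 = $264.

$264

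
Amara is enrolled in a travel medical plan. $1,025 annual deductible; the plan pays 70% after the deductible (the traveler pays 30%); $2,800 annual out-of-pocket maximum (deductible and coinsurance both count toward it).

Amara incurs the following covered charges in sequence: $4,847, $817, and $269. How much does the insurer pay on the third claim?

$188.30

Claim 1 ($4,847): $1,025 to deductible, leaving $3,822; 30% of $3,822 = $1,146.60. Traveler pays $2,171.60; OOP now $2,171.60. Insurer: $4,847 − $2,171.60 = $2,675.40.
Claim 2 ($817): deductible already satisfied, so traveler's share is 30% × $817 = $245.10. Traveler pays $245.10; OOP now $2,416.70. Insurer: $817 − $245.10 = $571.90.
Claim 3 ($269): 30% coinsurance on $269 = $80.70. Cost to traveler: $80.70. OOP to date $2,497.40. Plan pays $269 − $80.70 = $188.30.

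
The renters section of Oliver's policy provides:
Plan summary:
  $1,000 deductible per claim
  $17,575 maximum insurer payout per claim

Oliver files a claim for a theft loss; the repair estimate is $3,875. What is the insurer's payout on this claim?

$2,875

After the deductible, $3,875 − $1,000 = $2,875 remains.
That's under the $17,575 cap, so the insurer reimburses the full $2,875.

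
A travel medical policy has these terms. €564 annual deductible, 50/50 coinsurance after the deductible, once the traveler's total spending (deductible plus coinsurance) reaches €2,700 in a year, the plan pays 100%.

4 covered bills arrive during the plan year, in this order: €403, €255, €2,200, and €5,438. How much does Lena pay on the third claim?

Bill 1, €403: all of it applies to the deductible. Traveler owes €403 (running OOP €403).
Bill 2, €255: €161 finishes the deductible; €94 goes to coinsurance; 50% of €94 = €47. Traveler owes €208 (running OOP €611).
Bill 3, €2,200: 50% coinsurance on €2,200 = €1,100. Cost to traveler: €1,100. OOP to date €1,711.

€1,100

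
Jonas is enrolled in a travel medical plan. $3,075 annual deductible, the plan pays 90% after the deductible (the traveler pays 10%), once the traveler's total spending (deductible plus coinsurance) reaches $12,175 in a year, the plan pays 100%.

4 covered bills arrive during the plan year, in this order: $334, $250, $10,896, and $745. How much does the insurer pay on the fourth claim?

Claim 1 — $334: fully absorbed by the deductible. Traveler owes $334 (running OOP $334). Insurer: $334 − $334 = $0.
Claim 2 — $250: fully absorbed by the deductible. Cost to traveler: $250. OOP to date $584. Plan pays $250 − $250 = $0.
Claim 3 — $10,896: deductible takes $2,491, $8,405 remains; 10% of $8,405 = $840.50. Cost to traveler: $3,331.50. OOP to date $3,915.50. Insurer: $10,896 − $3,331.50 = $7,564.50.
Claim 4 — $745: 10% coinsurance on $745 = $74.50. Cost to traveler: $74.50. OOP to date $3,990. Insurer: $745 − $74.50 = $670.50.

$670.50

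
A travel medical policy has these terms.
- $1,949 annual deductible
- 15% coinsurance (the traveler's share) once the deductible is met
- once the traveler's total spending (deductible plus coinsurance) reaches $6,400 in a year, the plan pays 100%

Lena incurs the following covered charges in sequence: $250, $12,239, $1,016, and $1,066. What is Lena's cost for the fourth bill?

$159.90

Claim 1 ($250): fully absorbed by the deductible. Cost to traveler: $250. OOP to date $250.
Claim 2 ($12,239): $1,699 to deductible, leaving $10,540; coinsurance $10,540 × 15% = $1,581. Traveler owes $3,280 (running OOP $3,530).
Claim 3 ($1,016): deductible already satisfied, so traveler's share is 15% × $1,016 = $152.40. Cost to traveler: $152.40. OOP to date $3,682.40.
Claim 4 ($1,066): deductible already satisfied, so traveler's share is 15% × $1,066 = $159.90. Traveler owes $159.90 (running OOP $3,842.30).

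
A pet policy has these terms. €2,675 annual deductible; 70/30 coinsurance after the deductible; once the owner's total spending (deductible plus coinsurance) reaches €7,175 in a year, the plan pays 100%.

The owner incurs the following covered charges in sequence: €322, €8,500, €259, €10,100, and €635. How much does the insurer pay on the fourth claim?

€7,521.80

Bill 1, €322: entire amount goes to the deductible. Cost to owner: €322. OOP to date €322. Plan pays €322 − €322 = €0.
Bill 2, €8,500: €2,353 to deductible, leaving €6,147; coinsurance €6,147 × 30% = €1,844.10. Cost to owner: €4,197.10. OOP to date €4,519.10. Plan pays €8,500 − €4,197.10 = €4,302.90.
Bill 3, €259: deductible met; 30% of €259 = €77.70. Owner owes €77.70 (running OOP €4,596.80). Plan pays €259 − €77.70 = €181.30.
Bill 4, €10,100: 30% coinsurance on €10,100 = €3,030. That would push OOP to €7,626.80, over the €7,175 cap, so owner pays €7,175 − €4,596.80 = €2,578.20. Insurer: €10,100 − €2,578.20 = €7,521.80.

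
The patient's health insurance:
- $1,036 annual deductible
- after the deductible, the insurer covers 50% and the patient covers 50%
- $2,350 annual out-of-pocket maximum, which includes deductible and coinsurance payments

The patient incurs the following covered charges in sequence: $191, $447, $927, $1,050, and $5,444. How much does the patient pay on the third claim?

#1 ($191): fully absorbed by the deductible. Patient owes $191 (running OOP $191).
#2 ($447): fully absorbed by the deductible. Cost to patient: $447. OOP to date $638.
#3 ($927): deductible takes $398, $529 remains; coinsurance $529 × 50% = $264.50. Patient pays $662.50; OOP now $1,300.50.

$662.50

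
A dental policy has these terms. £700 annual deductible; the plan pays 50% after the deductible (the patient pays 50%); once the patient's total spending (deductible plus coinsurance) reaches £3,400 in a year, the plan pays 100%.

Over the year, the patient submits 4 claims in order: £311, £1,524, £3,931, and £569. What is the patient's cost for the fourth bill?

£167

Claim 1 (£311): entire amount goes to the deductible. Patient pays £311; OOP now £311.
Claim 2 (£1,524): £389 to deductible, leaving £1,135; patient's 50% is £567.50. Cost to patient: £956.50. OOP to date £1,267.50.
Claim 3 (£3,931): deductible met; 50% of £3,931 = £1,965.50. Cost to patient: £1,965.50. OOP to date £3,233.
Claim 4 (£569): 50% coinsurance on £569 = £284.50. OOP would hit £3,517.50 > £3,400, so the cap limits the patient to £3,400 − £3,233 = £167.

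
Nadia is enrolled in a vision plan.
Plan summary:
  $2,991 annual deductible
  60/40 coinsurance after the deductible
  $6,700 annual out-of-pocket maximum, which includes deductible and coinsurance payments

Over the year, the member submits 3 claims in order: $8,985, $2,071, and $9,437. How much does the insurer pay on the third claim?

$8,954

#1 ($8,985): $2,991 finishes the deductible; $5,994 goes to coinsurance; 40% of $5,994 = $2,397.60. Member owes $5,388.60 (running OOP $5,388.60). Insurer: $8,985 − $5,388.60 = $3,596.40.
#2 ($2,071): 40% coinsurance on $2,071 = $828.40. Member pays $828.40; OOP now $6,217. Plan pays $2,071 − $828.40 = $1,242.60.
#3 ($9,437): deductible already satisfied, so member's share is 40% × $9,437 = $3,774.80. Adding that to $6,217 gives $9,991.80, past the $6,700 cap; member pays only $6,700 − $6,217 = $483. Plan pays $9,437 − $483 = $8,954.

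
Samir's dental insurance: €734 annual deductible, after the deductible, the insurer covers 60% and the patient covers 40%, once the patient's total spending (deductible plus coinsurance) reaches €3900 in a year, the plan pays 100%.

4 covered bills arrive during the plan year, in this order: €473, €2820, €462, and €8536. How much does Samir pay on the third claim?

€184.80

Bill 1, €473: all of it applies to the deductible. Patient pays €473; OOP now €473.
Bill 2, €2820: deductible takes €261, €2559 remains; patient's 40% is €1023.60. Patient owes €1284.60 (running OOP €1757.60).
Bill 3, €462: deductible already satisfied, so patient's share is 40% × €462 = €184.80. Cost to patient: €184.80. OOP to date €1942.40.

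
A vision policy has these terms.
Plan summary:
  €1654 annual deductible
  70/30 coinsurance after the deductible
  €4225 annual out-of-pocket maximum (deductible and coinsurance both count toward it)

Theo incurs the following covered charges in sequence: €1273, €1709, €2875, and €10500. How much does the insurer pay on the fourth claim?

Claim 1 (€1273): all of it applies to the deductible. Member pays €1273; OOP now €1273. Plan pays €1273 − €1273 = €0.
Claim 2 (€1709): €381 to deductible, leaving €1328; coinsurance €1328 × 30% = €398.40. Cost to member: €779.40. OOP to date €2052.40. Insurer: €1709 − €779.40 = €929.60.
Claim 3 (€2875): deductible already satisfied, so member's share is 30% × €2875 = €862.50. Member owes €862.50 (running OOP €2914.90). Insurer: €2875 − €862.50 = €2012.50.
Claim 4 (€10500): deductible met; 30% of €10500 = €3150. Adding that to €2914.90 gives €6064.90, past the €4225 cap; member pays only €4225 − €2914.90 = €1310.10. Plan pays €10500 − €1310.10 = €9189.90.

€9189.90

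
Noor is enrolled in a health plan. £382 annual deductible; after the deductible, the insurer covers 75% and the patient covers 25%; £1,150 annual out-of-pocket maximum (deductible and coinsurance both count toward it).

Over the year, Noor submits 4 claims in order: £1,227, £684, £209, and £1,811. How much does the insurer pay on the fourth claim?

£1,477.50

Claim 1 — £1,227: deductible takes £382, £845 remains; 25% of £845 = £211.25. Patient owes £593.25 (running OOP £593.25). Insurer: £1,227 − £593.25 = £633.75.
Claim 2 — £684: deductible met; 25% of £684 = £171. Patient pays £171; OOP now £764.25. Plan pays £684 − £171 = £513.
Claim 3 — £209: 25% coinsurance on £209 = £52.25. Patient owes £52.25 (running OOP £816.50). Insurer: £209 − £52.25 = £156.75.
Claim 4 — £1,811: deductible met; 25% of £1,811 = £452.75. That would push OOP to £1,269.25, over the £1,150 cap, so patient pays £1,150 − £816.50 = £333.50. Plan pays £1,811 − £333.50 = £1,477.50.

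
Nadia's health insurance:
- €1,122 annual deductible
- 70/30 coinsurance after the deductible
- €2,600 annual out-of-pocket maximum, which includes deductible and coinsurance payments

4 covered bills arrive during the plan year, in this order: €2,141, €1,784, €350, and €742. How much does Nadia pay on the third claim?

€105

Claim 1 (€2,141): €1,122 finishes the deductible; €1,019 goes to coinsurance; coinsurance €1,019 × 30% = €305.70. Patient owes €1,427.70 (running OOP €1,427.70).
Claim 2 (€1,784): deductible already satisfied, so patient's share is 30% × €1,784 = €535.20. Patient owes €535.20 (running OOP €1,962.90).
Claim 3 (€350): deductible already satisfied, so patient's share is 30% × €350 = €105. Patient pays €105; OOP now €2,067.90.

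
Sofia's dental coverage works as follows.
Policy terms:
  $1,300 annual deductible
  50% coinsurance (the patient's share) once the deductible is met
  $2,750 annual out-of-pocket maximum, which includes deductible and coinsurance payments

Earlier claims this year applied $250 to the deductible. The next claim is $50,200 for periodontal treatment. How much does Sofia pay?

$2,500

Deductible still to meet: $1,300 − $250 = $1,050.
That leaves $50,200 − $1,050 = $49,150 for coinsurance.
Coinsurance: $49,150 × 50% = $24,575.
That puts the patient's cost at $1,050 + $24,575 = $25,625 before any cap.
Year-to-date out-of-pocket would reach $250 + $25,625 = $25,875, above the $2,750 maximum, so the patient pays only $2,750 − $250 = $2,500.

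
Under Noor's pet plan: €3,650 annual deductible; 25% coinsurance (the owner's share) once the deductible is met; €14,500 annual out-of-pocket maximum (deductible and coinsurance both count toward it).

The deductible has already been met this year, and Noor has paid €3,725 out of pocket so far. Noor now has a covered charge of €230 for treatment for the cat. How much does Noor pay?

€57.50

The deductible is already satisfied, so the full bill goes to coinsurance.
25% of €230 = €57.50 falls to the owner.
Year-to-date out-of-pocket becomes €3,725 + €57.50 = €3,782.50, still under the €14,500 maximum, so no cap applies.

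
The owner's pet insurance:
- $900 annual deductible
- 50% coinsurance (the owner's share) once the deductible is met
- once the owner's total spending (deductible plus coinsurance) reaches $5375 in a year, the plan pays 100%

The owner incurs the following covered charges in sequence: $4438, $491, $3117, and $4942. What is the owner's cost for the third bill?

Claim 1 — $4438: $900 finishes the deductible; $3538 goes to coinsurance; 50% of $3538 = $1769. Cost to owner: $2669. OOP to date $2669.
Claim 2 — $491: deductible already satisfied, so owner's share is 50% × $491 = $245.50. Owner owes $245.50 (running OOP $2914.50).
Claim 3 — $3117: 50% coinsurance on $3117 = $1558.50. Owner owes $1558.50 (running OOP $4473).

$1558.50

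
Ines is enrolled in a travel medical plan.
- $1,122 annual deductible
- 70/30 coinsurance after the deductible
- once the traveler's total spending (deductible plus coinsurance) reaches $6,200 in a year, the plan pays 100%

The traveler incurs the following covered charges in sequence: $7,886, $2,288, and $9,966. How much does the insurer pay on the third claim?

$7,603.60

Claim 1 — $7,886: $1,122 finishes the deductible; $6,764 goes to coinsurance; 30% of $6,764 = $2,029.20. Traveler pays $3,151.20; OOP now $3,151.20. Plan pays $7,886 − $3,151.20 = $4,734.80.
Claim 2 — $2,288: deductible met; 30% of $2,288 = $686.40. Traveler pays $686.40; OOP now $3,837.60. Plan pays $2,288 − $686.40 = $1,601.60.
Claim 3 — $9,966: 30% coinsurance on $9,966 = $2,989.80. OOP would hit $6,827.40 > $6,200, so the cap limits the traveler to $6,200 − $3,837.60 = $2,362.40. Insurer: $9,966 − $2,362.40 = $7,603.60.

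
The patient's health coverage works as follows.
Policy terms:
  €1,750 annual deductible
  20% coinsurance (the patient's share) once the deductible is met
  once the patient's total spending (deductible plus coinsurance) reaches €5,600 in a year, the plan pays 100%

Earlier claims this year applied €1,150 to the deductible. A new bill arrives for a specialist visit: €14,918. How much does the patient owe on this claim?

€3,463.60

€1,150 of the €1,750 deductible is already met, leaving €600.
The remaining €14,318 (= €14,918 − €600) moves to coinsurance.
Coinsurance: €14,318 × 20% = €2,863.60.
So the patient owes €600 + €2,863.60 = €3,463.60 before any cap.
Cumulative spending €1,150 + €3,463.60 = €4,613.60 stays under the €5,600 maximum.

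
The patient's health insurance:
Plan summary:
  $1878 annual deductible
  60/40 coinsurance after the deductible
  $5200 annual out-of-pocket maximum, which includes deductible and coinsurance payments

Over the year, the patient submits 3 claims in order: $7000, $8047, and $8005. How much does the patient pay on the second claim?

$1273.20

Claim 1 — $7000: $1878 finishes the deductible; $5122 goes to coinsurance; 40% of $5122 = $2048.80. Cost to patient: $3926.80. OOP to date $3926.80.
Claim 2 — $8047: 40% coinsurance on $8047 = $3218.80. That would push OOP to $7145.60, over the $5200 cap, so patient pays $5200 − $3926.80 = $1273.20.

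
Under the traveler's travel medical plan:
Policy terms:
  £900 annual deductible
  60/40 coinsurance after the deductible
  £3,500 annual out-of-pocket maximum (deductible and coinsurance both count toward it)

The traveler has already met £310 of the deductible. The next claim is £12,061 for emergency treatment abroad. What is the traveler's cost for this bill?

£310 of the £900 deductible is already met, leaving £590.
After the £590 deductible portion, £12,061 − £590 = £11,471 is subject to coinsurance.
Coinsurance: £11,471 × 40% = £4,588.40.
Traveler responsibility before any cap: £590 + £4,588.40 = £5,178.40.
That would bring total out-of-pocket to £5,488.40, past the £3,500 cap. The traveler is capped at £3,500 − £310 = £3,190 on this claim.

£3,190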